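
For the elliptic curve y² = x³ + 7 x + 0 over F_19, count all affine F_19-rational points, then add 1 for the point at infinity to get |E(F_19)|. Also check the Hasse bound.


Affine points = {(0, 0), (4, 4), (4, 15), (6, 7), (6, 12), (8, 6), (8, 13), (10, 5), (10, 14), (12, 8), (12, 11), (14, 7), (14, 12), (16, 3), (16, 16), (17, 4), (17, 15), (18, 7), (18, 12)}; affine count = 19; |E(F_19)| = 20.

Discriminant check: Δ ∝ 4a³ + 27b² = 4·7³ + 27·0² = 4·343 + 27·0 ≡ 4 (mod 19). Nonzero ⇒ E is nonsingular.
For each x ∈ F_19, compute rhs = x³ + 7·x + 0 mod 19, then count y ∈ F_19 with y² ≡ rhs.
  x = 0: rhs = 0, matching y values: 0 (1 points).
  x = 1: rhs = 8, matching y values: none (0 points).
  x = 2: rhs = 3, matching y values: none (0 points).
  x = 3: rhs = 10, matching y values: none (0 points).
  x = 4: rhs = 16, matching y values: 4, 15 (2 points).
  x = 5: rhs = 8, matching y values: none (0 points).
  x = 6: rhs = 11, matching y values: 7, 12 (2 points).
  x = 7: rhs = 12, matching y values: none (0 points).
  x = 8: rhs = 17, matching y values: 6, 13 (2 points).
  x = 9: rhs = 13, matching y values: none (0 points).
  x = 10: rhs = 6, matching y values: 5, 14 (2 points).
  x = 11: rhs = 2, matching y values: none (0 points).
  x = 12: rhs = 7, matching y values: 8, 11 (2 points).
  x = 13: rhs = 8, matching y values: none (0 points).
  x = 14: rhs = 11, matching y values: 7, 12 (2 points).
  x = 15: rhs = 3, matching y values: none (0 points).
  x = 16: rhs = 9, matching y values: 3, 16 (2 points).
  x = 17: rhs = 16, matching y values: 4, 15 (2 points).
  x = 18: rhs = 11, matching y values: 7, 12 (2 points).
Total affine count: 19.
Full point count |E(F_19)| = 19 + 1 = 20.
Hasse bound: |20 − (19+1)| = |0| = 0 ≤ 2√19 ≈ 8.7178 ✓.


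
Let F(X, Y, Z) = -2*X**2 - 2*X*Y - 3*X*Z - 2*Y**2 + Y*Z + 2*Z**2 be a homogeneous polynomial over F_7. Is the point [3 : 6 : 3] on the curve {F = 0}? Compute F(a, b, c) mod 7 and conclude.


F(3,6,3) ≡ 2 (mod 7); P is NOT on the curve.

Evaluate F(3, 6, 3) term-by-term (mod 7).
  -2*X**2 ↦ -2·9·1·1 = -18
  -2*X*Y ↦ -2·3·6·1 = -36
  -3*X*Z ↦ -3·3·1·3 = -27
  -2*Y**2 ↦ -2·1·36·1 = -72
  Y*Z ↦ 1·1·6·3 = 18
  2*Z**2 ↦ 2·1·1·9 = 18
Sum: F(3, 6, 3) = (-18) + (-36) + (-27) + (-72) + (18) + (18) = -117.
Reducing mod 7: -117 ≡ 2 (mod 7).
Since F(a, b, c) ≡ 2 ≠ 0 (mod 7), P does NOT lie on the curve.


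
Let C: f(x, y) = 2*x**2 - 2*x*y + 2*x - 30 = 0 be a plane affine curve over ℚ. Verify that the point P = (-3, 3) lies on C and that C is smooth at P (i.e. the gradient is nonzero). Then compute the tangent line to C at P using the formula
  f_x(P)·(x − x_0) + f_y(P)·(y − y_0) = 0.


Tangent line at P: -16*x + 6*y - 66 = 0.

Step 1: f(-3, 3) = 0, so P lies on C.
Step 2: partial derivatives
  f_x(x, y) = 4*x - 2*y + 2, f_y(x, y) = -2*x.
  f_x(P) = -16, f_y(P) = 6 (gradient nonzero, so P is smooth).
Step 3: tangent line at P: -16·(x − -3) + 6·(y − 3) = 0.
Expanding: -16*x + 6*y - 66 = 0.


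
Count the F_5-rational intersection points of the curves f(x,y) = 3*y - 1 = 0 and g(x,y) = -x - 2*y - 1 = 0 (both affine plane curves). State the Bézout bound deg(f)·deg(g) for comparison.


Common zeros: {(0, 2)}; count = 1; Bézout bound = 1.

deg(f) = 1, deg(g) = 1, so Bézout bound = 1.
Scan x ∈ F_5. For each x, list the y ∈ F_5 with f(x, y) ≡ 0 and those with g(x, y) ≡ 0 (mod 5); the common zeros in that column are the intersection.
  x = 0: f ≡ 0 at y ∈ {2}; g ≡ 0 at y ∈ {2}; common: {2}.
  x = 1: f ≡ 0 at y ∈ {2}; g ≡ 0 at y ∈ {4}; common: ∅.
  x = 2: f ≡ 0 at y ∈ {2}; g ≡ 0 at y ∈ {1}; common: ∅.
  x = 3: f ≡ 0 at y ∈ {2}; g ≡ 0 at y ∈ {3}; common: ∅.
  x = 4: f ≡ 0 at y ∈ {2}; g ≡ 0 at y ∈ {0}; common: ∅.
Collecting: common zeros = {(0, 2)}, so the count is 1.
Comparison with the Bézout bound: 1 ≤ 1 = deg(f)·deg(g), as expected for curves with no common component (the bound is attained).


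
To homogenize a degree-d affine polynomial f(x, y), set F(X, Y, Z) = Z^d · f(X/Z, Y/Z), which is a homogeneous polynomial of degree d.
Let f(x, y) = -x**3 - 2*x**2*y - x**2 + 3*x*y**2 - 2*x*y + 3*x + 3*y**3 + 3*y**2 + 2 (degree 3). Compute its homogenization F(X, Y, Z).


F(X, Y, Z) = -X**3 - 2*X**2*Y - X**2*Z + 3*X*Y**2 - 2*X*Y*Z + 3*X*Z**2 + 3*Y**3 + 3*Y**2*Z + 2*Z**3

deg(f) = 3.
Substitute x = X/Z, y = Y/Z into f, then multiply by Z^3.
  monomial -1·x^3·y^0 ↦ -1·X^3·Y^0·Z^0.
  monomial -2·x^2·y^1 ↦ -2·X^2·Y^1·Z^0.
  monomial -1·x^2·y^0 ↦ -1·X^2·Y^0·Z^1.
  monomial 3·x^1·y^2 ↦ 3·X^1·Y^2·Z^0.
  monomial -2·x^1·y^1 ↦ -2·X^1·Y^1·Z^1.
  monomial 3·x^1·y^0 ↦ 3·X^1·Y^0·Z^2.
  monomial 3·x^0·y^3 ↦ 3·X^0·Y^3·Z^0.
  monomial 3·x^0·y^2 ↦ 3·X^0·Y^2·Z^1.
  monomial 2·x^0·y^0 ↦ 2·X^0·Y^0·Z^3.
Collecting: F(X, Y, Z) = -X**3 - 2*X**2*Y - X**2*Z + 3*X*Y**2 - 2*X*Y*Z + 3*X*Z**2 + 3*Y**3 + 3*Y**2*Z + 2*Z**3.


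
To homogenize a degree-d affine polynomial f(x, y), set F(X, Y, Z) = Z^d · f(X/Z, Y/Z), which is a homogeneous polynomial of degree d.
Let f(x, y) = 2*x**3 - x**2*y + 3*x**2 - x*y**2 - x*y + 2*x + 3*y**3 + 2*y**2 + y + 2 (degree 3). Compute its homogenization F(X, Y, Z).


F(X, Y, Z) = 2*X**3 - X**2*Y + 3*X**2*Z - X*Y**2 - X*Y*Z + 2*X*Z**2 + 3*Y**3 + 2*Y**2*Z + Y*Z**2 + 2*Z**3

deg(f) = 3.
Substitute x = X/Z, y = Y/Z into f, then multiply by Z^3.
  monomial 2·x^3·y^0 ↦ 2·X^3·Y^0·Z^0.
  monomial -1·x^2·y^1 ↦ -1·X^2·Y^1·Z^0.
  monomial 3·x^2·y^0 ↦ 3·X^2·Y^0·Z^1.
  monomial -1·x^1·y^2 ↦ -1·X^1·Y^2·Z^0.
  monomial -1·x^1·y^1 ↦ -1·X^1·Y^1·Z^1.
  monomial 2·x^1·y^0 ↦ 2·X^1·Y^0·Z^2.
  monomial 3·x^0·y^3 ↦ 3·X^0·Y^3·Z^0.
  monomial 2·x^0·y^2 ↦ 2·X^0·Y^2·Z^1.
  monomial 1·x^0·y^1 ↦ 1·X^0·Y^1·Z^2.
  monomial 2·x^0·y^0 ↦ 2·X^0·Y^0·Z^3.
Collecting: F(X, Y, Z) = 2*X**3 - X**2*Y + 3*X**2*Z - X*Y**2 - X*Y*Z + 2*X*Z**2 + 3*Y**3 + 2*Y**2*Z + Y*Z**2 + 2*Z**3.


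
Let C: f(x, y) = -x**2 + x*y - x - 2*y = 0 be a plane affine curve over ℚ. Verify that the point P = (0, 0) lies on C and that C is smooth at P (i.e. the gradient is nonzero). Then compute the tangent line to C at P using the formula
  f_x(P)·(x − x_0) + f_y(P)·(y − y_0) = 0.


Tangent line at P: -x - 2*y = 0.

Step 1: f(0, 0) = 0, so P lies on C.
Step 2: partial derivatives
  f_x(x, y) = -2*x + y - 1, f_y(x, y) = x - 2.
  f_x(P) = -1, f_y(P) = -2 (gradient nonzero, so P is smooth).
Step 3: tangent line at P: -1·(x − 0) + -2·(y − 0) = 0.
Expanding: -x - 2*y = 0.


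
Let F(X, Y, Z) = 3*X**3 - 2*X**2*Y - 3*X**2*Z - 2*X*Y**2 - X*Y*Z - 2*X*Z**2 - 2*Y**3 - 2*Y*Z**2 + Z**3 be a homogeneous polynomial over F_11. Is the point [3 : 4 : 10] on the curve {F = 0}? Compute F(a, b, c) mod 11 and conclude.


F(3,4,10) ≡ 7 (mod 11); P is NOT on the curve.

Evaluate F(3, 4, 10) term-by-term (mod 11).
  3*X**3 ↦ 3·27·1·1 = 81
  -2*X**2*Y ↦ -2·9·4·1 = -72
  -3*X**2*Z ↦ -3·9·1·10 = -270
  -2*X*Y**2 ↦ -2·3·16·1 = -96
  -X*Y*Z ↦ -1·3·4·10 = -120
  -2*X*Z**2 ↦ -2·3·1·100 = -600
  -2*Y**3 ↦ -2·1·64·1 = -128
  -2*Y*Z**2 ↦ -2·1·4·100 = -800
  Z**3 ↦ 1·1·1·1000 = 1000
Sum: F(3, 4, 10) = (81) + (-72) + (-270) + (-96) + (-120) + (-600) + (-128) + (-800) + (1000) = -1005.
Reducing mod 11: -1005 ≡ 7 (mod 11).
Since F(a, b, c) ≡ 7 ≠ 0 (mod 11), P does NOT lie on the curve.


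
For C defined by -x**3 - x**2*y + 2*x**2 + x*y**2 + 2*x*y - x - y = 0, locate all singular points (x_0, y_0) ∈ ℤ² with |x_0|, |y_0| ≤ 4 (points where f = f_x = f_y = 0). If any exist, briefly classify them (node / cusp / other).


Singular points: {(1, 0)}; classification: node.

Compute partial derivatives:
  f_x = -3*x**2 - 2*x*y + 4*x + y**2 + 2*y - 1.
  f_y = -x**2 + 2*x*y + 2*x - 1.
Scan x_0 ∈ {−4, ..., 4}. For each x_0, f_y(x_0, y) is a polynomial in y; find its integer roots y ∈ {−4, ..., 4}, then test f_x and f at those candidates.
  x = -4: f_y(-4, y) = -8*y - 25; no integer root y with |y| ≤ 4.
  x = -3: f_y(-3, y) = -6*y - 16; no integer root y with |y| ≤ 4.
  x = -2: f_y(-2, y) = -4*y - 9; no integer root y with |y| ≤ 4.
  x = -1: f_y(-1, y) = -2*y - 4; vanishes at y ∈ {-2}. (-1, -2): f_x = -12 ≠ 0.
  x = 0: f_y(0, y) = -1; no integer root y with |y| ≤ 4.
  x = 1: f_y(1, y) = 2*y; vanishes at y ∈ {0}. (1, 0): f_x = 0, f = 0 — SINGULAR.
  x = 2: f_y(2, y) = 4*y - 1; no integer root y with |y| ≤ 4.
  x = 3: f_y(3, y) = 6*y - 4; no integer root y with |y| ≤ 4.
  x = 4: f_y(4, y) = 8*y - 9; no integer root y with |y| ≤ 4.
Only singular point on the grid: (1, 0).
Classify: substitute x = 1 + u, y = 0 + v and expand: f = -u**3 - u**2*v - u**2 + u*v**2 + v**2.
No constant or linear terms (consistent with a singular point). Quadratic part: -u**2 + v**2. Cubic part: -u**3 - u**2*v + u*v**2.
The quadratic part v**2 - u**2 = (v − u)(v + u) splits into two distinct linear factors, so there are two distinct tangent lines y − 0 = ±(x − 1) — this is a node (ordinary double point).
Classification: node.


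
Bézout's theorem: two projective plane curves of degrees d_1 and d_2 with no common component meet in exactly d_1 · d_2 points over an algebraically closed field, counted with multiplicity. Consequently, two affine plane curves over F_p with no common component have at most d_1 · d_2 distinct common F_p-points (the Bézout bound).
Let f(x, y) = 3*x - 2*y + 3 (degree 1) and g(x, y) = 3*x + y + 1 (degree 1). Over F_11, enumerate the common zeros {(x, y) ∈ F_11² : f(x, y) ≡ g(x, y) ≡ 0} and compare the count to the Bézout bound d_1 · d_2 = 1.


Common zeros: {(8, 8)}; count = 1; Bézout bound = 1.

deg(f) = 1, deg(g) = 1, so Bézout bound = 1.
Scan x ∈ F_11. For each x, list the y ∈ F_11 with f(x, y) ≡ 0 and those with g(x, y) ≡ 0 (mod 11); the common zeros in that column are the intersection.
  x = 0: f ≡ 0 at y ∈ {7}; g ≡ 0 at y ∈ {10}; common: ∅.
  x = 1: f ≡ 0 at y ∈ {3}; g ≡ 0 at y ∈ {7}; common: ∅.
  x = 2: f ≡ 0 at y ∈ {10}; g ≡ 0 at y ∈ {4}; common: ∅.
  x = 3: f ≡ 0 at y ∈ {6}; g ≡ 0 at y ∈ {1}; common: ∅.
  x = 4: f ≡ 0 at y ∈ {2}; g ≡ 0 at y ∈ {9}; common: ∅.
  x = 5: f ≡ 0 at y ∈ {9}; g ≡ 0 at y ∈ {6}; common: ∅.
  x = 6: f ≡ 0 at y ∈ {5}; g ≡ 0 at y ∈ {3}; common: ∅.
  x = 7: f ≡ 0 at y ∈ {1}; g ≡ 0 at y ∈ {0}; common: ∅.
  x = 8: f ≡ 0 at y ∈ {8}; g ≡ 0 at y ∈ {8}; common: {8}.
  x = 9: f ≡ 0 at y ∈ {4}; g ≡ 0 at y ∈ {5}; common: ∅.
  x = 10: f ≡ 0 at y ∈ {0}; g ≡ 0 at y ∈ {2}; common: ∅.
Collecting: common zeros = {(8, 8)}, so the count is 1.
Comparison with the Bézout bound: 1 ≤ 1 = deg(f)·deg(g), as expected for curves with no common component (the bound is attained).


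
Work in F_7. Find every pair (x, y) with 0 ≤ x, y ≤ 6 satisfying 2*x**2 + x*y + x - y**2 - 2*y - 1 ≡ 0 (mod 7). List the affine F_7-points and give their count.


Affine F_7-points: {(0, 6), (1, 1), (1, 5), (2, 3), (2, 4), (3, 3), (3, 5), (4, 0), (4, 2), (5, 1), (5, 2), (6, 0), (6, 4)}; count = 13.

For each of the 49 pairs (x, y) ∈ F_7², evaluate f(x, y) mod 7. Record the zeros.
  x = 0: [0↦6, 1↦3, 2↦5, 3↦5, 4↦3, 5↦6, 6↦0]  zeros at y ∈ {6}
  x = 1: [0↦2, 1↦0, 2↦3, 3↦4, 4↦3, 5↦0, 6↦2]  zeros at y ∈ {1, 5}
  x = 2: [0↦2, 1↦1, 2↦5, 3↦0, 4↦0, 5↦5, 6↦1]  zeros at y ∈ {3, 4}
  x = 3: [0↦6, 1↦6, 2↦4, 3↦0, 4↦1, 5↦0, 6↦4]  zeros at y ∈ {3, 5}
  x = 4: [0↦0, 1↦1, 2↦0, 3↦4, 4↦6, 5↦6, 6↦4]  zeros at y ∈ {0, 2}
  x = 5: [0↦5, 1↦0, 2↦0, 3↦5, 4↦1, 5↦2, 6↦1]  zeros at y ∈ {1, 2}
  x = 6: [0↦0, 1↦3, 2↦4, 3↦3, 4↦0, 5↦2, 6↦2]  zeros at y ∈ {0, 4}
Collecting zeros: affine points = {(0, 6), (1, 1), (1, 5), (2, 3), (2, 4), (3, 3), (3, 5), (4, 0), (4, 2), (5, 1), (5, 2), (6, 0), (6, 4)}.
Total count |C(F_7)_aff| = 13.


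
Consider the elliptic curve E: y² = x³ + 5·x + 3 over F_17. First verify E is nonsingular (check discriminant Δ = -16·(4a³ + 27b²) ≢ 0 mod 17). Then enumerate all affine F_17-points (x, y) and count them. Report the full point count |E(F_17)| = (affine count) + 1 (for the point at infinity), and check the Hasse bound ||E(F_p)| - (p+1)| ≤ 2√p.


Affine points = {(1, 3), (1, 14), (2, 2), (2, 15), (4, 6), (4, 11), (5, 0), (10, 4), (10, 13), (13, 2), (13, 15), (15, 6), (15, 11)}; affine count = 13; |E(F_17)| = 14.

Discriminant check: Δ ∝ 4a³ + 27b² = 4·5³ + 27·3² = 4·125 + 27·9 ≡ 12 (mod 17). Nonzero ⇒ E is nonsingular.
For each x ∈ F_17, compute rhs = x³ + 5·x + 3 mod 17, then count y ∈ F_17 with y² ≡ rhs.
  x = 0: rhs = 3, matching y values: none (0 points).
  x = 1: rhs = 9, matching y values: 3, 14 (2 points).
  x = 2: rhs = 4, matching y values: 2, 15 (2 points).
  x = 3: rhs = 11, matching y values: none (0 points).
  x = 4: rhs = 2, matching y values: 6, 11 (2 points).
  x = 5: rhs = 0, matching y values: 0 (1 points).
  x = 6: rhs = 11, matching y values: none (0 points).
  x = 7: rhs = 7, matching y values: none (0 points).
  x = 8: rhs = 11, matching y values: none (0 points).
  x = 9: rhs = 12, matching y values: none (0 points).
  x = 10: rhs = 16, matching y values: 4, 13 (2 points).
  x = 11: rhs = 12, matching y values: none (0 points).
  x = 12: rhs = 6, matching y values: none (0 points).
  x = 13: rhs = 4, matching y values: 2, 15 (2 points).
  x = 14: rhs = 12, matching y values: none (0 points).
  x = 15: rhs = 2, matching y values: 6, 11 (2 points).
  x = 16: rhs = 14, matching y values: none (0 points).
Total affine count: 13.
Full point count |E(F_17)| = 13 + 1 = 14.
Hasse bound: |14 − (17+1)| = |-4| = 4 ≤ 2√17 ≈ 8.2462 ✓.


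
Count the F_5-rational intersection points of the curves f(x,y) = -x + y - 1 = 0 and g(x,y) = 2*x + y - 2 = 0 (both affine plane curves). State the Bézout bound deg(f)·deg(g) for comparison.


Common zeros: {(2, 3)}; count = 1; Bézout bound = 1.

deg(f) = 1, deg(g) = 1, so Bézout bound = 1.
Scan x ∈ F_5. For each x, list the y ∈ F_5 with f(x, y) ≡ 0 and those with g(x, y) ≡ 0 (mod 5); the common zeros in that column are the intersection.
  x = 0: f ≡ 0 at y ∈ {1}; g ≡ 0 at y ∈ {2}; common: ∅.
  x = 1: f ≡ 0 at y ∈ {2}; g ≡ 0 at y ∈ {0}; common: ∅.
  x = 2: f ≡ 0 at y ∈ {3}; g ≡ 0 at y ∈ {3}; common: {3}.
  x = 3: f ≡ 0 at y ∈ {4}; g ≡ 0 at y ∈ {1}; common: ∅.
  x = 4: f ≡ 0 at y ∈ {0}; g ≡ 0 at y ∈ {4}; common: ∅.
Collecting: common zeros = {(2, 3)}, so the count is 1.
Comparison with the Bézout bound: 1 ≤ 1 = deg(f)·deg(g), as expected for curves with no common component (the bound is attained).


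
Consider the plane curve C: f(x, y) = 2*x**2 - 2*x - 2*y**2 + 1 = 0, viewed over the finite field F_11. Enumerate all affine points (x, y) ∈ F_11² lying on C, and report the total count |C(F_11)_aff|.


Affine F_11-points: {(3, 1), (3, 10), (5, 2), (5, 9), (6, 5), (6, 6), (7, 2), (7, 9), (9, 1), (9, 10)}; count = 10.

For each of the 121 pairs (x, y) ∈ F_11², evaluate f(x, y) mod 11. Record the zeros.
  x = 0: [0↦1, 1↦10, 2↦4, 3↦5, 4↦2, 5↦6, 6↦6, 7↦2, 8↦5, 9↦4, 10↦10]  zeros at y ∈ ∅
  x = 1: [0↦1, 1↦10, 2↦4, 3↦5, 4↦2, 5↦6, 6↦6, 7↦2, 8↦5, 9↦4, 10↦10]  zeros at y ∈ ∅
  x = 2: [0↦5, 1↦3, 2↦8, 3↦9, 4↦6, 5↦10, 6↦10, 7↦6, 8↦9, 9↦8, 10↦3]  zeros at y ∈ ∅
  x = 3: [0↦2, 1↦0, 2↦5, 3↦6, 4↦3, 5↦7, 6↦7, 7↦3, 8↦6, 9↦5, 10↦0]  zeros at y ∈ {1, 10}
  x = 4: [0↦3, 1↦1, 2↦6, 3↦7, 4↦4, 5↦8, 6↦8, 7↦4, 8↦7, 9↦6, 10↦1]  zeros at y ∈ ∅
  x = 5: [0↦8, 1↦6, 2↦0, 3↦1, 4↦9, 5↦2, 6↦2, 7↦9, 8↦1, 9↦0, 10↦6]  zeros at y ∈ {2, 9}
  x = 6: [0↦6, 1↦4, 2↦9, 3↦10, 4↦7, 5↦0, 6↦0, 7↦7, 8↦10, 9↦9, 10↦4]  zeros at y ∈ {5, 6}
  x = 7: [0↦8, 1↦6, 2↦0, 3↦1, 4↦9, 5↦2, 6↦2, 7↦9, 8↦1, 9↦0, 10↦6]  zeros at y ∈ {2, 9}
  x = 8: [0↦3, 1↦1, 2↦6, 3↦7, 4↦4, 5↦8, 6↦8, 7↦4, 8↦7, 9↦6, 10↦1]  zeros at y ∈ ∅
  x = 9: [0↦2, 1↦0, 2↦5, 3↦6, 4↦3, 5↦7, 6↦7, 7↦3, 8↦6, 9↦5, 10↦0]  zeros at y ∈ {1, 10}
  x = 10: [0↦5, 1↦3, 2↦8, 3↦9, 4↦6, 5↦10, 6↦10, 7↦6, 8↦9, 9↦8, 10↦3]  zeros at y ∈ ∅
Collecting zeros: affine points = {(3, 1), (3, 10), (5, 2), (5, 9), (6, 5), (6, 6), (7, 2), (7, 9), (9, 1), (9, 10)}.
Total count |C(F_11)_aff| = 10.


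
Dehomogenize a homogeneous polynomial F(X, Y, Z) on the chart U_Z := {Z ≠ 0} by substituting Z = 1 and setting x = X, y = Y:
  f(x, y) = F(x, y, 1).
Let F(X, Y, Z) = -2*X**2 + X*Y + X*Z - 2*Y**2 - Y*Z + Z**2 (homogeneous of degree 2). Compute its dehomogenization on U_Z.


f(x, y) = -2*x**2 + x*y + x - 2*y**2 - y + 1

On U_Z we set Z = 1. Each monomial c·X^i·Y^j·Z^k in F becomes c·x^i·y^j·1^k = c·x^i·y^j.
Substituting Z = 1: F(X, Y, 1) = -2*x**2 + x*y + x - 2*y**2 - y + 1.
Note: deg(f) ≤ deg(F) = 2; strict inequality happens when F is divisible by Z (lost terms).


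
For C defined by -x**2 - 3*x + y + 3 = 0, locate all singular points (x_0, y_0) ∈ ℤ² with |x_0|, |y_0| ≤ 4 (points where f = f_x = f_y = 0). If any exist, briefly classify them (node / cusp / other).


No singular points in the scanned grid; C is smooth there.

Compute partial derivatives:
  f_x = -2*x - 3.
  f_y = 1.
f_y = 1 is a nonzero constant, so f_y never vanishes: no point (x, y) can satisfy f = f_x = f_y = 0. In particular no (x, y) ∈ {−4, ..., 4}² is singular; the curve is smooth.


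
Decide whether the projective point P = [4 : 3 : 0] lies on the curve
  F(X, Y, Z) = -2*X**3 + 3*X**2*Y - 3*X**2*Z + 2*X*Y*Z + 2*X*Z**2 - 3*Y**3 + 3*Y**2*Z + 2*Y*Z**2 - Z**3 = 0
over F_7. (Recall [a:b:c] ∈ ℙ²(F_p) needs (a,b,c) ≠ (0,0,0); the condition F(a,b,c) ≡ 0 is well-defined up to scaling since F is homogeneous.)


F(4,3,0) ≡ 5 (mod 7); P is NOT on the curve.

Evaluate F(4, 3, 0) term-by-term (mod 7).
  -2*X**3 ↦ -2·64·1·1 = -128
  3*X**2*Y ↦ 3·16·3·1 = 144
  -3*X**2*Z ↦ -3·16·1·0 = 0
  2*X*Y*Z ↦ 2·4·3·0 = 0
  2*X*Z**2 ↦ 2·4·1·0 = 0
  -3*Y**3 ↦ -3·1·27·1 = -81
  3*Y**2*Z ↦ 3·1·9·0 = 0
  2*Y*Z**2 ↦ 2·1·3·0 = 0
  -Z**3 ↦ -1·1·1·0 = 0
Sum: F(4, 3, 0) = (-128) + (144) + (0) + (0) + (0) + (-81) + (0) + (0) + (0) = -65.
Reducing mod 7: -65 ≡ 5 (mod 7).
Since F(a, b, c) ≡ 5 ≠ 0 (mod 7), P does NOT lie on the curve.


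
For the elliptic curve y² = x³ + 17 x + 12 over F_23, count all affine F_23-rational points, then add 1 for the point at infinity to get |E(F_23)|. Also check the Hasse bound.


Affine points = {(0, 9), (0, 14), (2, 10), (2, 13), (4, 11), (4, 12), (6, 10), (6, 13), (8, 4), (8, 19), (10, 3), (10, 20), (11, 9), (11, 14), (12, 9), (12, 14), (14, 2), (14, 21), (15, 10), (15, 13), (17, 4), (17, 19), (18, 3), (18, 20), (19, 8), (19, 15), (20, 7), (20, 16), (21, 4), (21, 19)}; affine count = 30; |E(F_23)| = 31.

Discriminant check: Δ ∝ 4a³ + 27b² = 4·17³ + 27·12² = 4·4913 + 27·144 ≡ 11 (mod 23). Nonzero ⇒ E is nonsingular.
For each x ∈ F_23, compute rhs = x³ + 17·x + 12 mod 23, then count y ∈ F_23 with y² ≡ rhs.
  x = 0: rhs = 12, matching y values: 9, 14 (2 points).
  x = 1: rhs = 7, matching y values: none (0 points).
  x = 2: rhs = 8, matching y values: 10, 13 (2 points).
  x = 3: rhs = 21, matching y values: none (0 points).
  x = 4: rhs = 6, matching y values: 11, 12 (2 points).
  x = 5: rhs = 15, matching y values: none (0 points).
  x = 6: rhs = 8, matching y values: 10, 13 (2 points).
  x = 7: rhs = 14, matching y values: none (0 points).
  x = 8: rhs = 16, matching y values: 4, 19 (2 points).
  x = 9: rhs = 20, matching y values: none (0 points).
  x = 10: rhs = 9, matching y values: 3, 20 (2 points).
  x = 11: rhs = 12, matching y values: 9, 14 (2 points).
  x = 12: rhs = 12, matching y values: 9, 14 (2 points).
  x = 13: rhs = 15, matching y values: none (0 points).
  x = 14: rhs = 4, matching y values: 2, 21 (2 points).
  x = 15: rhs = 8, matching y values: 10, 13 (2 points).
  x = 16: rhs = 10, matching y values: none (0 points).
  x = 17: rhs = 16, matching y values: 4, 19 (2 points).
  x = 18: rhs = 9, matching y values: 3, 20 (2 points).
  x = 19: rhs = 18, matching y values: 8, 15 (2 points).
  x = 20: rhs = 3, matching y values: 7, 16 (2 points).
  x = 21: rhs = 16, matching y values: 4, 19 (2 points).
  x = 22: rhs = 17, matching y values: none (0 points).
Total affine count: 30.
Full point count |E(F_23)| = 30 + 1 = 31.
Hasse bound: |31 − (23+1)| = |7| = 7 ≤ 2√23 ≈ 9.5917 ✓.


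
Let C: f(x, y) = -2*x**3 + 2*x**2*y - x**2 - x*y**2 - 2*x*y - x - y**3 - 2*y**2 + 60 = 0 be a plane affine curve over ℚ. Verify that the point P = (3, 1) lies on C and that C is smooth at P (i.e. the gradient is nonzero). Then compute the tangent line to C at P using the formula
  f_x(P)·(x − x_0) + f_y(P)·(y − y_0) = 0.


Tangent line at P: -52*x - y + 157 = 0.

Step 1: f(3, 1) = 0, so P lies on C.
Step 2: partial derivatives
  f_x(x, y) = -6*x**2 + 4*x*y - 2*x - y**2 - 2*y - 1, f_y(x, y) = 2*x**2 - 2*x*y - 2*x - 3*y**2 - 4*y.
  f_x(P) = -52, f_y(P) = -1 (gradient nonzero, so P is smooth).
Step 3: tangent line at P: -52·(x − 3) + -1·(y − 1) = 0.
Expanding: -52*x - y + 157 = 0.


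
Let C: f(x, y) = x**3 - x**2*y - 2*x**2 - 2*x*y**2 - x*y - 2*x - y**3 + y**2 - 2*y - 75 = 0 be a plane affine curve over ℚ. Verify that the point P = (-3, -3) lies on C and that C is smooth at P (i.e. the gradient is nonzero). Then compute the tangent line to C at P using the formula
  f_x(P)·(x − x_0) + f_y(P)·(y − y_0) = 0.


Tangent line at P: 4*x - 77*y - 219 = 0.

Step 1: f(-3, -3) = 0, so P lies on C.
Step 2: partial derivatives
  f_x(x, y) = 3*x**2 - 2*x*y - 4*x - 2*y**2 - y - 2, f_y(x, y) = -x**2 - 4*x*y - x - 3*y**2 + 2*y - 2.
  f_x(P) = 4, f_y(P) = -77 (gradient nonzero, so P is smooth).
Step 3: tangent line at P: 4·(x − -3) + -77·(y − -3) = 0.
Expanding: 4*x - 77*y - 219 = 0.


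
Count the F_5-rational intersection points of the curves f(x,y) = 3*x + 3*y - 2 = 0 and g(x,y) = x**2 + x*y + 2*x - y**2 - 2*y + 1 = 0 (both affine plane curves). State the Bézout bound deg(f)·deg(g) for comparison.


Common zeros: {(2, 2), (4, 0)}; count = 2; Bézout bound = 2.

deg(f) = 1, deg(g) = 2, so Bézout bound = 2.
Scan x ∈ F_5. For each x, list the y ∈ F_5 with f(x, y) ≡ 0 and those with g(x, y) ≡ 0 (mod 5); the common zeros in that column are the intersection.
  x = 0: f ≡ 0 at y ∈ {4}; g ≡ 0 at y ∈ ∅; common: ∅.
  x = 1: f ≡ 0 at y ∈ {3}; g ≡ 0 at y ∈ ∅; common: ∅.
  x = 2: f ≡ 0 at y ∈ {2}; g ≡ 0 at y ∈ {2, 3}; common: {2}.
  x = 3: f ≡ 0 at y ∈ {1}; g ≡ 0 at y ∈ {3}; common: ∅.
  x = 4: f ≡ 0 at y ∈ {0}; g ≡ 0 at y ∈ {0, 2}; common: {0}.
Collecting: common zeros = {(2, 2), (4, 0)}, so the count is 2.
Comparison with the Bézout bound: 2 ≤ 2 = deg(f)·deg(g), as expected for curves with no common component (the bound is attained).


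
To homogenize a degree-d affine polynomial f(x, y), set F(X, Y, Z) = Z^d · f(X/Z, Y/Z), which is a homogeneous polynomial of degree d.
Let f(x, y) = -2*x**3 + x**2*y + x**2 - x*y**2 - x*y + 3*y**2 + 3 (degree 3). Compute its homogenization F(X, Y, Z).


F(X, Y, Z) = -2*X**3 + X**2*Y + X**2*Z - X*Y**2 - X*Y*Z + 3*Y**2*Z + 3*Z**3

deg(f) = 3.
Substitute x = X/Z, y = Y/Z into f, then multiply by Z^3.
  monomial -2·x^3·y^0 ↦ -2·X^3·Y^0·Z^0.
  monomial 1·x^2·y^1 ↦ 1·X^2·Y^1·Z^0.
  monomial 1·x^2·y^0 ↦ 1·X^2·Y^0·Z^1.
  monomial -1·x^1·y^2 ↦ -1·X^1·Y^2·Z^0.
  monomial -1·x^1·y^1 ↦ -1·X^1·Y^1·Z^1.
  monomial 3·x^0·y^2 ↦ 3·X^0·Y^2·Z^1.
  monomial 3·x^0·y^0 ↦ 3·X^0·Y^0·Z^3.
Collecting: F(X, Y, Z) = -2*X**3 + X**2*Y + X**2*Z - X*Y**2 - X*Y*Z + 3*Y**2*Z + 3*Z**3.


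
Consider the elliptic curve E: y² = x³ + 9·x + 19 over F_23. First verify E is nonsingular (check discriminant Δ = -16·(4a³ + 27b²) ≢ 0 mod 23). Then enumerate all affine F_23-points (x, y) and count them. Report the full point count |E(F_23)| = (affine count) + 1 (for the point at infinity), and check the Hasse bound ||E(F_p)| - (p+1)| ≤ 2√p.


Affine points = {(1, 11), (1, 12), (3, 2), (3, 21), (4, 2), (4, 21), (6, 6), (6, 17), (9, 1), (9, 22), (11, 0), (16, 2), (16, 21), (17, 5), (17, 18), (21, 4), (21, 19), (22, 3), (22, 20)}; affine count = 19; |E(F_23)| = 20.

Discriminant check: Δ ∝ 4a³ + 27b² = 4·9³ + 27·19² = 4·729 + 27·361 ≡ 13 (mod 23). Nonzero ⇒ E is nonsingular.
For each x ∈ F_23, compute rhs = x³ + 9·x + 19 mod 23, then count y ∈ F_23 with y² ≡ rhs.
  x = 0: rhs = 19, matching y values: none (0 points).
  x = 1: rhs = 6, matching y values: 11, 12 (2 points).
  x = 2: rhs = 22, matching y values: none (0 points).
  x = 3: rhs = 4, matching y values: 2, 21 (2 points).
  x = 4: rhs = 4, matching y values: 2, 21 (2 points).
  x = 5: rhs = 5, matching y values: none (0 points).
  x = 6: rhs = 13, matching y values: 6, 17 (2 points).
  x = 7: rhs = 11, matching y values: none (0 points).
  x = 8: rhs = 5, matching y values: none (0 points).
  x = 9: rhs = 1, matching y values: 1, 22 (2 points).
  x = 10: rhs = 5, matching y values: none (0 points).
  x = 11: rhs = 0, matching y values: 0 (1 points).
  x = 12: rhs = 15, matching y values: none (0 points).
  x = 13: rhs = 10, matching y values: none (0 points).
  x = 14: rhs = 14, matching y values: none (0 points).
  x = 15: rhs = 10, matching y values: none (0 points).
  x = 16: rhs = 4, matching y values: 2, 21 (2 points).
  x = 17: rhs = 2, matching y values: 5, 18 (2 points).
  x = 18: rhs = 10, matching y values: none (0 points).
  x = 19: rhs = 11, matching y values: none (0 points).
  x = 20: rhs = 11, matching y values: none (0 points).
  x = 21: rhs = 16, matching y values: 4, 19 (2 points).
  x = 22: rhs = 9, matching y values: 3, 20 (2 points).
Total affine count: 19.
Full point count |E(F_23)| = 19 + 1 = 20.
Hasse bound: |20 − (23+1)| = |-4| = 4 ≤ 2√23 ≈ 9.5917 ✓.


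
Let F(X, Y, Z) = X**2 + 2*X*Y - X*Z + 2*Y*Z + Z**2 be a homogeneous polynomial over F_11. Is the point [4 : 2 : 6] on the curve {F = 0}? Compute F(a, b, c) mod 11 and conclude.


F(4,2,6) ≡ 2 (mod 11); P is NOT on the curve.

Evaluate F(4, 2, 6) term-by-term (mod 11).
  X**2 ↦ 1·16·1·1 = 16
  2*X*Y ↦ 2·4·2·1 = 16
  -X*Z ↦ -1·4·1·6 = -24
  2*Y*Z ↦ 2·1·2·6 = 24
  Z**2 ↦ 1·1·1·36 = 36
Sum: F(4, 2, 6) = (16) + (16) + (-24) + (24) + (36) = 68.
Reducing mod 11: 68 ≡ 2 (mod 11).
Since F(a, b, c) ≡ 2 ≠ 0 (mod 11), P does NOT lie on the curve.


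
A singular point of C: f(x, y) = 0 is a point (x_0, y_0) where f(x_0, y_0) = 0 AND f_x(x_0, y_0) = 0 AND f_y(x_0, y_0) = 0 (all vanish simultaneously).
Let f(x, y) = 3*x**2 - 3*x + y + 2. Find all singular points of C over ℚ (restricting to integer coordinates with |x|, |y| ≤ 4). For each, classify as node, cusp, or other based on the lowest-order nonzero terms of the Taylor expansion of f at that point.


No singular points in the scanned grid; C is smooth there.

Compute partial derivatives:
  f_x = 6*x - 3.
  f_y = 1.
f_y = 1 is a nonzero constant, so f_y never vanishes: no point (x, y) can satisfy f = f_x = f_y = 0. In particular no (x, y) ∈ {−4, ..., 4}² is singular; the curve is smooth.


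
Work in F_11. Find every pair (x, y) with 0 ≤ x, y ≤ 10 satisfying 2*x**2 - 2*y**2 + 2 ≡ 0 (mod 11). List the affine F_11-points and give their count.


Affine F_11-points: {(0, 1), (0, 10), (2, 4), (2, 7), (5, 2), (5, 9), (6, 2), (6, 9), (9, 4), (9, 7)}; count = 10.

For each of the 121 pairs (x, y) ∈ F_11², evaluate f(x, y) mod 11. Record the zeros.
  x = 0: [0↦2, 1↦0, 2↦5, 3↦6, 4↦3, 5↦7, 6↦7, 7↦3, 8↦6, 9↦5, 10↦0]  zeros at y ∈ {1, 10}
  x = 1: [0↦4, 1↦2, 2↦7, 3↦8, 4↦5, 5↦9, 6↦9, 7↦5, 8↦8, 9↦7, 10↦2]  zeros at y ∈ ∅
  x = 2: [0↦10, 1↦8, 2↦2, 3↦3, 4↦0, 5↦4, 6↦4, 7↦0, 8↦3, 9↦2, 10↦8]  zeros at y ∈ {4, 7}
  x = 3: [0↦9, 1↦7, 2↦1, 3↦2, 4↦10, 5↦3, 6↦3, 7↦10, 8↦2, 9↦1, 10↦7]  zeros at y ∈ ∅
  x = 4: [0↦1, 1↦10, 2↦4, 3↦5, 4↦2, 5↦6, 6↦6, 7↦2, 8↦5, 9↦4, 10↦10]  zeros at y ∈ ∅
  x = 5: [0↦8, 1↦6, 2↦0, 3↦1, 4↦9, 5↦2, 6↦2, 7↦9, 8↦1, 9↦0, 10↦6]  zeros at y ∈ {2, 9}
  x = 6: [0↦8, 1↦6, 2↦0, 3↦1, 4↦9, 5↦2, 6↦2, 7↦9, 8↦1, 9↦0, 10↦6]  zeros at y ∈ {2, 9}
  x = 7: [0↦1, 1↦10, 2↦4, 3↦5, 4↦2, 5↦6, 6↦6, 7↦2, 8↦5, 9↦4, 10↦10]  zeros at y ∈ ∅
  x = 8: [0↦9, 1↦7, 2↦1, 3↦2, 4↦10, 5↦3, 6↦3, 7↦10, 8↦2, 9↦1, 10↦7]  zeros at y ∈ ∅
  x = 9: [0↦10, 1↦8, 2↦2, 3↦3, 4↦0, 5↦4, 6↦4, 7↦0, 8↦3, 9↦2, 10↦8]  zeros at y ∈ {4, 7}
  x = 10: [0↦4, 1↦2, 2↦7, 3↦8, 4↦5, 5↦9, 6↦9, 7↦5, 8↦8, 9↦7, 10↦2]  zeros at y ∈ ∅
Collecting zeros: affine points = {(0, 1), (0, 10), (2, 4), (2, 7), (5, 2), (5, 9), (6, 2), (6, 9), (9, 4), (9, 7)}.
Total count |C(F_11)_aff| = 10.


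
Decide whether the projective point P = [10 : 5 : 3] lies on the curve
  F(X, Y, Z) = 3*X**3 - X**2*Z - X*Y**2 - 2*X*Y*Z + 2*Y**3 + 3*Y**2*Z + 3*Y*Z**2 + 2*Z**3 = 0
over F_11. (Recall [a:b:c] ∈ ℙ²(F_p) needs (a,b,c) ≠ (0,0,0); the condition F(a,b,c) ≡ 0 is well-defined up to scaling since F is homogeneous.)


F(10,5,3) ≡ 9 (mod 11); P is NOT on the curve.

Evaluate F(10, 5, 3) term-by-term (mod 11).
  3*X**3 ↦ 3·1000·1·1 = 3000
  -X**2*Z ↦ -1·100·1·3 = -300
  -X*Y**2 ↦ -1·10·25·1 = -250
  -2*X*Y*Z ↦ -2·10·5·3 = -300
  2*Y**3 ↦ 2·1·125·1 = 250
  3*Y**2*Z ↦ 3·1·25·3 = 225
  3*Y*Z**2 ↦ 3·1·5·9 = 135
  2*Z**3 ↦ 2·1·1·27 = 54
Sum: F(10, 5, 3) = (3000) + (-300) + (-250) + (-300) + (250) + (225) + (135) + (54) = 2814.
Reducing mod 11: 2814 ≡ 9 (mod 11).
Since F(a, b, c) ≡ 9 ≠ 0 (mod 11), P does NOT lie on the curve.


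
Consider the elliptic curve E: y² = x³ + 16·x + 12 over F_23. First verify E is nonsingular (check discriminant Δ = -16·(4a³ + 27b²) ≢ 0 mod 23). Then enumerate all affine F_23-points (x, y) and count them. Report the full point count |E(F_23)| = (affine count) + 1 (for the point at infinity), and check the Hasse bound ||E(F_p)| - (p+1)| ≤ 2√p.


Affine points = {(0, 9), (0, 14), (1, 11), (1, 12), (2, 11), (2, 12), (3, 8), (3, 15), (4, 5), (4, 18), (6, 5), (6, 18), (8, 10), (8, 13), (11, 1), (11, 22), (12, 0), (13, 5), (13, 18), (14, 6), (14, 17), (15, 4), (15, 19), (20, 11), (20, 12), (21, 8), (21, 15), (22, 8), (22, 15)}; affine count = 29; |E(F_23)| = 30.

Discriminant check: Δ ∝ 4a³ + 27b² = 4·16³ + 27·12² = 4·4096 + 27·144 ≡ 9 (mod 23). Nonzero ⇒ E is nonsingular.
For each x ∈ F_23, compute rhs = x³ + 16·x + 12 mod 23, then count y ∈ F_23 with y² ≡ rhs.
  x = 0: rhs = 12, matching y values: 9, 14 (2 points).
  x = 1: rhs = 6, matching y values: 11, 12 (2 points).
  x = 2: rhs = 6, matching y values: 11, 12 (2 points).
  x = 3: rhs = 18, matching y values: 8, 15 (2 points).
  x = 4: rhs = 2, matching y values: 5, 18 (2 points).
  x = 5: rhs = 10, matching y values: none (0 points).
  x = 6: rhs = 2, matching y values: 5, 18 (2 points).
  x = 7: rhs = 7, matching y values: none (0 points).
  x = 8: rhs = 8, matching y values: 10, 13 (2 points).
  x = 9: rhs = 11, matching y values: none (0 points).
  x = 10: rhs = 22, matching y values: none (0 points).
  x = 11: rhs = 1, matching y values: 1, 22 (2 points).
  x = 12: rhs = 0, matching y values: 0 (1 points).
  x = 13: rhs = 2, matching y values: 5, 18 (2 points).
  x = 14: rhs = 13, matching y values: 6, 17 (2 points).
  x = 15: rhs = 16, matching y values: 4, 19 (2 points).
  x = 16: rhs = 17, matching y values: none (0 points).
  x = 17: rhs = 22, matching y values: none (0 points).
  x = 18: rhs = 14, matching y values: none (0 points).
  x = 19: rhs = 22, matching y values: none (0 points).
  x = 20: rhs = 6, matching y values: 11, 12 (2 points).
  x = 21: rhs = 18, matching y values: 8, 15 (2 points).
  x = 22: rhs = 18, matching y values: 8, 15 (2 points).
Total affine count: 29.
Full point count |E(F_23)| = 29 + 1 = 30.
Hasse bound: |30 − (23+1)| = |6| = 6 ≤ 2√23 ≈ 9.5917 ✓.


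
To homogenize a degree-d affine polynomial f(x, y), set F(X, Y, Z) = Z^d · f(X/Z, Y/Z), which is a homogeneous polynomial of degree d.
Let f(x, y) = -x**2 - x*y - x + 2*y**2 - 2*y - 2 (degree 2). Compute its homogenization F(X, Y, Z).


F(X, Y, Z) = -X**2 - X*Y - X*Z + 2*Y**2 - 2*Y*Z - 2*Z**2

deg(f) = 2.
Substitute x = X/Z, y = Y/Z into f, then multiply by Z^2.
  monomial -1·x^2·y^0 ↦ -1·X^2·Y^0·Z^0.
  monomial -1·x^1·y^1 ↦ -1·X^1·Y^1·Z^0.
  monomial -1·x^1·y^0 ↦ -1·X^1·Y^0·Z^1.
  monomial 2·x^0·y^2 ↦ 2·X^0·Y^2·Z^0.
  monomial -2·x^0·y^1 ↦ -2·X^0·Y^1·Z^1.
  monomial -2·x^0·y^0 ↦ -2·X^0·Y^0·Z^2.
Collecting: F(X, Y, Z) = -X**2 - X*Y - X*Z + 2*Y**2 - 2*Y*Z - 2*Z**2.


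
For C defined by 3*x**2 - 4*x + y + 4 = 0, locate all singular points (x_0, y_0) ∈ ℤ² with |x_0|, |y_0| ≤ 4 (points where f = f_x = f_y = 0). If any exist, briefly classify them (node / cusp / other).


No singular points in the scanned grid; C is smooth there.

Compute partial derivatives:
  f_x = 6*x - 4.
  f_y = 1.
f_y = 1 is a nonzero constant, so f_y never vanishes: no point (x, y) can satisfy f = f_x = f_y = 0. In particular no (x, y) ∈ {−4, ..., 4}² is singular; the curve is smooth.


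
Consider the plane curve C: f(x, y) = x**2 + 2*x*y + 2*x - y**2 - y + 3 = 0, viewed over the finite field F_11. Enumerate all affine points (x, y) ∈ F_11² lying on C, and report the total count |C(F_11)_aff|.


Affine F_11-points: {(1, 3), (1, 9), (2, 0), (2, 3), (3, 1), (3, 4), (4, 1), (4, 6), (7, 0), (7, 2), (9, 2), (9, 4)}; count = 12.

For each of the 121 pairs (x, y) ∈ F_11², evaluate f(x, y) mod 11. Record the zeros.
  x = 0: [0↦3, 1↦1, 2↦8, 3↦2, 4↦5, 5↦6, 6↦5, 7↦2, 8↦8, 9↦1, 10↦3]  zeros at y ∈ ∅
  x = 1: [0↦6, 1↦6, 2↦4, 3↦0, 4↦5, 5↦8, 6↦9, 7↦8, 8↦5, 9↦0, 10↦4]  zeros at y ∈ {3, 9}
  x = 2: [0↦0, 1↦2, 2↦2, 3↦0, 4↦7, 5↦1, 6↦4, 7↦5, 8↦4, 9↦1, 10↦7]  zeros at y ∈ {0, 3}
  x = 3: [0↦7, 1↦0, 2↦2, 3↦2, 4↦0, 5↦7, 6↦1, 7↦4, 8↦5, 9↦4, 10↦1]  zeros at y ∈ {1, 4}
  x = 4: [0↦5, 1↦0, 2↦4, 3↦6, 4↦6, 5↦4, 6↦0, 7↦5, 8↦8, 9↦9, 10↦8]  zeros at y ∈ {1, 6}
  x = 5: [0↦5, 1↦2, 2↦8, 3↦1, 4↦3, 5↦3, 6↦1, 7↦8, 8↦2, 9↦5, 10↦6]  zeros at y ∈ ∅
  x = 6: [0↦7, 1↦6, 2↦3, 3↦9, 4↦2, 5↦4, 6↦4, 7↦2, 8↦9, 9↦3, 10↦6]  zeros at y ∈ ∅
  x = 7: [0↦0, 1↦1, 2↦0, 3↦8, 4↦3, 5↦7, 6↦9, 7↦9, 8↦7, 9↦3, 10↦8]  zeros at y ∈ {0, 2}
  x = 8: [0↦6, 1↦9, 2↦10, 3↦9, 4↦6, 5↦1, 6↦5, 7↦7, 8↦7, 9↦5, 10↦1]  zeros at y ∈ ∅
  x = 9: [0↦3, 1↦8, 2↦0, 3↦1, 4↦0, 5↦8, 6↦3, 7↦7, 8↦9, 9↦9, 10↦7]  zeros at y ∈ {2, 4}
  x = 10: [0↦2, 1↦9, 2↦3, 3↦6, 4↦7, 5↦6, 6↦3, 7↦9, 8↦2, 9↦4, 10↦4]  zeros at y ∈ ∅
Collecting zeros: affine points = {(1, 3), (1, 9), (2, 0), (2, 3), (3, 1), (3, 4), (4, 1), (4, 6), (7, 0), (7, 2), (9, 2), (9, 4)}.
Total count |C(F_11)_aff| = 12.


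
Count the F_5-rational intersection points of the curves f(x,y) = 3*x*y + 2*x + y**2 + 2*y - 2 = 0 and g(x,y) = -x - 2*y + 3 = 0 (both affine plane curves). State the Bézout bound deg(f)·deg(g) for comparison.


Common zeros: {(2, 3)}; count = 1; Bézout bound = 2.

deg(f) = 2, deg(g) = 1, so Bézout bound = 2.
Scan x ∈ F_5. For each x, list the y ∈ F_5 with f(x, y) ≡ 0 and those with g(x, y) ≡ 0 (mod 5); the common zeros in that column are the intersection.
  x = 0: f ≡ 0 at y ∈ ∅; g ≡ 0 at y ∈ {4}; common: ∅.
  x = 1: f ≡ 0 at y ∈ {0}; g ≡ 0 at y ∈ {1}; common: ∅.
  x = 2: f ≡ 0 at y ∈ {3, 4}; g ≡ 0 at y ∈ {3}; common: {3}.
  x = 3: f ≡ 0 at y ∈ {2}; g ≡ 0 at y ∈ {0}; common: ∅.
  x = 4: f ≡ 0 at y ∈ ∅; g ≡ 0 at y ∈ {2}; common: ∅.
Collecting: common zeros = {(2, 3)}, so the count is 1.
Comparison with the Bézout bound: 1 ≤ 2 = deg(f)·deg(g), as expected for curves with no common component (the affine F_5-count falls short of the bound because intersections may lie at infinity, over extension fields, or carry multiplicity).


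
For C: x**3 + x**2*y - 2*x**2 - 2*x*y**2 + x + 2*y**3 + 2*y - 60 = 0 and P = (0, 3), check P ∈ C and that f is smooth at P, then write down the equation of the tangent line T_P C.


Tangent line at P: -17*x + 56*y - 168 = 0.

Step 1: f(0, 3) = 0, so P lies on C.
Step 2: partial derivatives
  f_x(x, y) = 3*x**2 + 2*x*y - 4*x - 2*y**2 + 1, f_y(x, y) = x**2 - 4*x*y + 6*y**2 + 2.
  f_x(P) = -17, f_y(P) = 56 (gradient nonzero, so P is smooth).
Step 3: tangent line at P: -17·(x − 0) + 56·(y − 3) = 0.
Expanding: -17*x + 56*y - 168 = 0.


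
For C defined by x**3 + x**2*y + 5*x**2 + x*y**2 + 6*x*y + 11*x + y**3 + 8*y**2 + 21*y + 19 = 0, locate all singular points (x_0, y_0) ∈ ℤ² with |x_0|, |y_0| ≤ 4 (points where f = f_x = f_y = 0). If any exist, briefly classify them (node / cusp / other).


Singular points: {(-1, -2)}; classification: cusp.

Compute partial derivatives:
  f_x = 3*x**2 + 2*x*y + 10*x + y**2 + 6*y + 11.
  f_y = x**2 + 2*x*y + 6*x + 3*y**2 + 16*y + 21.
Scan x_0 ∈ {−4, ..., 4}. For each x_0, f_y(x_0, y) is a polynomial in y; find its integer roots y ∈ {−4, ..., 4}, then test f_x and f at those candidates.
  x = -4: f_y(-4, y) = 3*y**2 + 8*y + 13; no integer root y with |y| ≤ 4.
  x = -3: f_y(-3, y) = 3*y**2 + 10*y + 12; no integer root y with |y| ≤ 4.
  x = -2: f_y(-2, y) = 3*y**2 + 12*y + 13; no integer root y with |y| ≤ 4.
  x = -1: f_y(-1, y) = 3*y**2 + 14*y + 16; vanishes at y ∈ {-2}. (-1, -2): f_x = 0, f = 0 — SINGULAR.
  x = 0: f_y(0, y) = 3*y**2 + 16*y + 21; vanishes at y ∈ {-3}. (0, -3): f_x = 2 ≠ 0.
  x = 1: f_y(1, y) = 3*y**2 + 18*y + 28; no integer root y with |y| ≤ 4.
  x = 2: f_y(2, y) = 3*y**2 + 20*y + 37; no integer root y with |y| ≤ 4.
  x = 3: f_y(3, y) = 3*y**2 + 22*y + 48; no integer root y with |y| ≤ 4.
  x = 4: f_y(4, y) = 3*y**2 + 24*y + 61; no integer root y with |y| ≤ 4.
Only singular point on the grid: (-1, -2).
Classify: substitute x = -1 + u, y = -2 + v and expand: f = u**3 + u**2*v + u*v**2 + v**3 + v**2.
No constant or linear terms (consistent with a singular point). Quadratic part: v**2. Cubic part: u**3 + u**2*v + u*v**2 + v**3.
The quadratic part v**2 is a perfect square, so there is a single (double) tangent line v = 0, i.e. y = -2. Restricting the cubic part to that line (v = 0) leaves u**3 ≠ 0, so f is not divisible by v and the branch is v² ≈ -u**3 to lowest order — this is a cusp.
Classification: cusp.


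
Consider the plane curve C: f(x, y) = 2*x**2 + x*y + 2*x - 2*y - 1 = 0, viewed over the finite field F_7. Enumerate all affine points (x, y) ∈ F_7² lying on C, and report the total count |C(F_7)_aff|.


Affine F_7-points: {(0, 3), (1, 3), (3, 5), (4, 5), (5, 6), (6, 2)}; count = 6.

For each of the 49 pairs (x, y) ∈ F_7², evaluate f(x, y) mod 7. Record the zeros.
  x = 0: [0↦6, 1↦4, 2↦2, 3↦0, 4↦5, 5↦3, 6↦1]  zeros at y ∈ {3}
  x = 1: [0↦3, 1↦2, 2↦1, 3↦0, 4↦6, 5↦5, 6↦4]  zeros at y ∈ {3}
  x = 2: [0↦4, 1↦4, 2↦4, 3↦4, 4↦4, 5↦4, 6↦4]  zeros at y ∈ ∅
  x = 3: [0↦2, 1↦3, 2↦4, 3↦5, 4↦6, 5↦0, 6↦1]  zeros at y ∈ {5}
  x = 4: [0↦4, 1↦6, 2↦1, 3↦3, 4↦5, 5↦0, 6↦2]  zeros at y ∈ {5}
  x = 5: [0↦3, 1↦6, 2↦2, 3↦5, 4↦1, 5↦4, 6↦0]  zeros at y ∈ {6}
  x = 6: [0↦6, 1↦3, 2↦0, 3↦4, 4↦1, 5↦5, 6↦2]  zeros at y ∈ {2}
Collecting zeros: affine points = {(0, 3), (1, 3), (3, 5), (4, 5), (5, 6), (6, 2)}.
Total count |C(F_7)_aff| = 6.


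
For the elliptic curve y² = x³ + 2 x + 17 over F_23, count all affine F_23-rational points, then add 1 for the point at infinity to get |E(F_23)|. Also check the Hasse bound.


Affine points = {(2, 11), (2, 12), (3, 2), (3, 21), (7, 11), (7, 12), (8, 4), (8, 19), (10, 5), (10, 18), (11, 6), (11, 17), (13, 3), (13, 20), (14, 11), (14, 12), (15, 8), (15, 15)}; affine count = 18; |E(F_23)| = 19.

Discriminant check: Δ ∝ 4a³ + 27b² = 4·2³ + 27·17² = 4·8 + 27·289 ≡ 15 (mod 23). Nonzero ⇒ E is nonsingular.
For each x ∈ F_23, compute rhs = x³ + 2·x + 17 mod 23, then count y ∈ F_23 with y² ≡ rhs.
  x = 0: rhs = 17, matching y values: none (0 points).
  x = 1: rhs = 20, matching y values: none (0 points).
  x = 2: rhs = 6, matching y values: 11, 12 (2 points).
  x = 3: rhs = 4, matching y values: 2, 21 (2 points).
  x = 4: rhs = 20, matching y values: none (0 points).
  x = 5: rhs = 14, matching y values: none (0 points).
  x = 6: rhs = 15, matching y values: none (0 points).
  x = 7: rhs = 6, matching y values: 11, 12 (2 points).
  x = 8: rhs = 16, matching y values: 4, 19 (2 points).
  x = 9: rhs = 5, matching y values: none (0 points).
  x = 10: rhs = 2, matching y values: 5, 18 (2 points).
  x = 11: rhs = 13, matching y values: 6, 17 (2 points).
  x = 12: rhs = 21, matching y values: none (0 points).
  x = 13: rhs = 9, matching y values: 3, 20 (2 points).
  x = 14: rhs = 6, matching y values: 11, 12 (2 points).
  x = 15: rhs = 18, matching y values: 8, 15 (2 points).
  x = 16: rhs = 5, matching y values: none (0 points).
  x = 17: rhs = 19, matching y values: none (0 points).
  x = 18: rhs = 20, matching y values: none (0 points).
  x = 19: rhs = 14, matching y values: none (0 points).
  x = 20: rhs = 7, matching y values: none (0 points).
  x = 21: rhs = 5, matching y values: none (0 points).
  x = 22: rhs = 14, matching y values: none (0 points).
Total affine count: 18.
Full point count |E(F_23)| = 18 + 1 = 19.
Hasse bound: |19 − (23+1)| = |-5| = 5 ≤ 2√23 ≈ 9.5917 ✓.
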